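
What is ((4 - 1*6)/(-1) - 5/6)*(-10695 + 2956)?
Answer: -54173/6 ≈ -9028.8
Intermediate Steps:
((4 - 1*6)/(-1) - 5/6)*(-10695 + 2956) = ((4 - 6)*(-1) - 5*1/6)*(-7739) = (-2*(-1) - 5/6)*(-7739) = (2 - 5/6)*(-7739) = (7/6)*(-7739) = -54173/6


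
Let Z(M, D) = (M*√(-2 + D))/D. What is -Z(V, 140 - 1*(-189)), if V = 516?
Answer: -516*√327/329 ≈ -28.361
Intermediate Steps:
Z(M, D) = M*√(-2 + D)/D
-Z(V, 140 - 1*(-189)) = -516*√(-2 + (140 - 1*(-189)))/(140 - 1*(-189)) = -516*√(-2 + (140 + 189))/(140 + 189) = -516*√(-2 + 329)/329 = -516*√327/329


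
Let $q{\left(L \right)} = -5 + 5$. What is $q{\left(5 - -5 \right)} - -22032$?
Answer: $22032$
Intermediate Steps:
$q{\left(L \right)} = 0$
$q{\left(5 - -5 \right)} - -22032 = 0 - -22032 = 0 + 22032 = 22032$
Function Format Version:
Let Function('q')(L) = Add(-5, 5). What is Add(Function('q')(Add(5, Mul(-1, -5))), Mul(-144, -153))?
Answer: 22032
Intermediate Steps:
Function('q')(L) = 0
Add(Function('q')(Add(5, Mul(-1, -5))), Mul(-144, -153)) = Add(0, Mul(-144, -153)) = Add(0, 22032) = 22032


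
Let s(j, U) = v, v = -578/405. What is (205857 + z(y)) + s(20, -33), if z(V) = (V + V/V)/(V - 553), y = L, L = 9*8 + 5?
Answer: 19842402871/96390 ≈ 2.0586e+5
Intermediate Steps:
L = 77 (L = 72 + 5 = 77)
v = -578/405 (v = -578*1/405 = -578/405 ≈ -1.4272)
s(j, U) = -578/405
y = 77
z(V) = (1 + V)/(-553 + V) (z(V) = (V + 1)/(-553 + V) = (1 + V)/(-553 + V))
(205857 + z(y)) + s(20, -33) = (205857 + (1 + 77)/(-553 + 77)) - 578/405 = (205857 + 78/(-476)) - 578/405 = (205857 - 1/476*78) - 578/405 = (205857 - 39/238) - 578/405 = 48993927/238 - 578/405 = 19842402871/96390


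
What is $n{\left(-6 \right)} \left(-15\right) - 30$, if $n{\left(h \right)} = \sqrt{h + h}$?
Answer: $-30 - 30 i \sqrt{3} \approx -30.0 - 51.962 i$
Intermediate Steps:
$n{\left(h \right)} = \sqrt{2} \sqrt{h}$ ($n{\left(h \right)} = \sqrt{2 h} = \sqrt{2} \sqrt{h}$)
$n{\left(-6 \right)} \left(-15\right) - 30 = \sqrt{2} \sqrt{-6} \left(-15\right) - 30 = \sqrt{2} i \sqrt{6} \left(-15\right) - 30 = 2 i \sqrt{3} \left(-15\right) - 30 = - 30 i \sqrt{3} - 30 = -30 - 30 i \sqrt{3}$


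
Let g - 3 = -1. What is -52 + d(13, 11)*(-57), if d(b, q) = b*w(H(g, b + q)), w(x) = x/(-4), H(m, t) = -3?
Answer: -2431/4 ≈ -607.75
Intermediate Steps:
g = 2 (g = 3 - 1 = 2)
w(x) = -x/4 (w(x) = x*(-¼) = -x/4)
d(b, q) = 3*b/4 (d(b, q) = b*(-¼*(-3)) = b*(¾) = 3*b/4)
-52 + d(13, 11)*(-57) = -52 + ((¾)*13)*(-57) = -52 + (39/4)*(-57) = -52 - 2223/4 = -2431/4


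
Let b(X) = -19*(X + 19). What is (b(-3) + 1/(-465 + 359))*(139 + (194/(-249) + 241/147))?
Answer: -9164983350/215551 ≈ -42519.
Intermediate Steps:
b(X) = -361 - 19*X (b(X) = -19*(19 + X) = -361 - 19*X)
(b(-3) + 1/(-465 + 359))*(139 + (194/(-249) + 241/147)) = ((-361 - 19*(-3)) + 1/(-465 + 359))*(139 + (194/(-249) + 241/147)) = ((-361 + 57) + 1/(-106))*(139 + (194*(-1/249) + 241*(1/147))) = (-304 - 1/106)*(139 + (-194/249 + 241/147)) = -32225*(139 + 3499/4067)/106 = -32225/106*568812/4067 = -9164983350/215551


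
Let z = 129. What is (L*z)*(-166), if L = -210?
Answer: 4496940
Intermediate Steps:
(L*z)*(-166) = -210*129*(-166) = -27090*(-166) = 4496940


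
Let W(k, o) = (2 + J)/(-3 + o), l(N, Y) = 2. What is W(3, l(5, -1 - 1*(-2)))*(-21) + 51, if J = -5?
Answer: -12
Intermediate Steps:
W(k, o) = -3/(-3 + o) (W(k, o) = (2 - 5)/(-3 + o) = -3/(-3 + o))
W(3, l(5, -1 - 1*(-2)))*(-21) + 51 = -3/(-3 + 2)*(-21) + 51 = -3/(-1)*(-21) + 51 = -3*(-1)*(-21) + 51 = 3*(-21) + 51 = -63 + 51 = -12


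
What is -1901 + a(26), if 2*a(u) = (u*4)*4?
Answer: -1693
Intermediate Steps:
a(u) = 8*u (a(u) = ((u*4)*4)/2 = ((4*u)*4)/2 = (16*u)/2 = 8*u)
-1901 + a(26) = -1901 + 8*26 = -1901 + 208 = -1693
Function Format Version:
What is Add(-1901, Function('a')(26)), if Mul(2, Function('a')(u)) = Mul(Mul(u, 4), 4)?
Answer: -1693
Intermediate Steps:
Function('a')(u) = Mul(8, u) (Function('a')(u) = Mul(Rational(1, 2), Mul(Mul(u, 4), 4)) = Mul(Rational(1, 2), Mul(Mul(4, u), 4)) = Mul(Rational(1, 2), Mul(16, u)) = Mul(8, u))
Add(-1901, Function('a')(26)) = Add(-1901, Mul(8, 26)) = Add(-1901, 208) = -1693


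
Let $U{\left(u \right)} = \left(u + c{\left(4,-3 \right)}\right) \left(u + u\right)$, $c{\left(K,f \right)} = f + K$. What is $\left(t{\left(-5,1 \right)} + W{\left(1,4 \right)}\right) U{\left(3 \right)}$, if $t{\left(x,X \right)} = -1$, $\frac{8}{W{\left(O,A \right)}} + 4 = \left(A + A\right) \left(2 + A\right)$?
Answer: $- \frac{216}{11} \approx -19.636$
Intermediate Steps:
$W{\left(O,A \right)} = \frac{8}{-4 + 2 A \left(2 + A\right)}$ ($W{\left(O,A \right)} = \frac{8}{-4 + \left(A + A\right) \left(2 + A\right)} = \frac{8}{-4 + 2 A \left(2 + A\right)}$)
$c{\left(K,f \right)} = K + f$
$U{\left(u \right)} = 2 u \left(1 + u\right)$ ($U{\left(u \right)} = \left(u + \left(4 - 3\right)\right) \left(u + u\right) = \left(u + 1\right) 2 u = \left(1 + u\right) 2 u = 2 u \left(1 + u\right)$)
$\left(t{\left(-5,1 \right)} + W{\left(1,4 \right)}\right) U{\left(3 \right)} = \left(-1 + \frac{4}{-2 + 4^{2} + 2 \cdot 4}\right) 2 \cdot 3 \left(1 + 3\right) = \left(-1 + \frac{4}{-2 + 16 + 8}\right) 2 \cdot 3 \cdot 4 = \left(-1 + \frac{4}{22}\right) 24 = \left(-1 + 4 \cdot \frac{1}{22}\right) 24 = \left(-1 + \frac{2}{11}\right) 24 = \left(- \frac{9}{11}\right) 24 = - \frac{216}{11}$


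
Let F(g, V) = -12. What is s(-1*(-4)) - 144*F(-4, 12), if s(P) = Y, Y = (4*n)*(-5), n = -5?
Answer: 1828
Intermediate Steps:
Y = 100 (Y = (4*(-5))*(-5) = -20*(-5) = 100)
s(P) = 100
s(-1*(-4)) - 144*F(-4, 12) = 100 - 144*(-12) = 100 + 1728 = 1828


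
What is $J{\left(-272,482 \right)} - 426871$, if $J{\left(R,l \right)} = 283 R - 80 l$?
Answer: $-542407$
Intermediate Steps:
$J{\left(R,l \right)} = - 80 l + 283 R$
$J{\left(-272,482 \right)} - 426871 = \left(\left(-80\right) 482 + 283 \left(-272\right)\right) - 426871 = \left(-38560 - 76976\right) - 426871 = -115536 - 426871 = -542407$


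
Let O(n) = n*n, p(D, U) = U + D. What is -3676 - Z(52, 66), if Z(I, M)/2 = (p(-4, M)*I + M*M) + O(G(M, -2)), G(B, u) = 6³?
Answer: -112148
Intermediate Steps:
G(B, u) = 216
p(D, U) = D + U
O(n) = n²
Z(I, M) = 93312 + 2*M² + 2*I*(-4 + M) (Z(I, M) = 2*(((-4 + M)*I + M*M) + 216²) = 2*((I*(-4 + M) + M²) + 46656) = 2*((M² + I*(-4 + M)) + 46656) = 2*(46656 + M² + I*(-4 + M)) = 93312 + 2*M² + 2*I*(-4 + M))
-3676 - Z(52, 66) = -3676 - (93312 + 2*66² + 2*52*(-4 + 66)) = -3676 - (93312 + 2*4356 + 2*52*62) = -3676 - (93312 + 8712 + 6448) = -3676 - 1*108472 = -3676 - 108472 = -112148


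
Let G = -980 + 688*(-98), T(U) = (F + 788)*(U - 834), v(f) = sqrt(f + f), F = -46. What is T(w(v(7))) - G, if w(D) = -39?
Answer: -579362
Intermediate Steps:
v(f) = sqrt(2)*sqrt(f) (v(f) = sqrt(2*f) = sqrt(2)*sqrt(f))
T(U) = -618828 + 742*U (T(U) = (-46 + 788)*(U - 834) = 742*(-834 + U) = -618828 + 742*U)
G = -68404 (G = -980 - 67424 = -68404)
T(w(v(7))) - G = (-618828 + 742*(-39)) - 1*(-68404) = (-618828 - 28938) + 68404 = -647766 + 68404 = -579362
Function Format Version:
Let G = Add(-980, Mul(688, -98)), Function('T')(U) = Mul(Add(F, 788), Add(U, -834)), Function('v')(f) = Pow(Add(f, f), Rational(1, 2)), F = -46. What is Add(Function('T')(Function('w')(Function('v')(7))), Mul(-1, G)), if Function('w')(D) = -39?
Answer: -579362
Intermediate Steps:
Function('v')(f) = Mul(Pow(2, Rational(1, 2)), Pow(f, Rational(1, 2))) (Function('v')(f) = Pow(Mul(2, f), Rational(1, 2)) = Mul(Pow(2, Rational(1, 2)), Pow(f, Rational(1, 2))))
Function('T')(U) = Add(-618828, Mul(742, U)) (Function('T')(U) = Mul(Add(-46, 788), Add(U, -834)) = Mul(742, Add(-834, U)) = Add(-618828, Mul(742, U)))
G = -68404 (G = Add(-980, -67424) = -68404)
Add(Function('T')(Function('w')(Function('v')(7))), Mul(-1, G)) = Add(Add(-618828, Mul(742, -39)), Mul(-1, -68404)) = Add(Add(-618828, -28938), 68404) = Add(-647766, 68404) = -579362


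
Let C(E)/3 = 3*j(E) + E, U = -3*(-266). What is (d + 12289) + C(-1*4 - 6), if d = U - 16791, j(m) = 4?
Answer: -3698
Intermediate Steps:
U = 798
C(E) = 36 + 3*E (C(E) = 3*(3*4 + E) = 3*(12 + E) = 36 + 3*E)
d = -15993 (d = 798 - 16791 = -15993)
(d + 12289) + C(-1*4 - 6) = (-15993 + 12289) + (36 + 3*(-1*4 - 6)) = -3704 + (36 + 3*(-4 - 6)) = -3704 + (36 + 3*(-10)) = -3704 + (36 - 30) = -3704 + 6 = -3698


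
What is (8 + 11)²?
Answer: 361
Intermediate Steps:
(8 + 11)² = 19² = 361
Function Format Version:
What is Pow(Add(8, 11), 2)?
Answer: 361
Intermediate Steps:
Pow(Add(8, 11), 2) = Pow(19, 2) = 361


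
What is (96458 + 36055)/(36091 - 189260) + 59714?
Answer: 9146201153/153169 ≈ 59713.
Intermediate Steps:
(96458 + 36055)/(36091 - 189260) + 59714 = 132513/(-153169) + 59714 = 132513*(-1/153169) + 59714 = -132513/153169 + 59714 = 9146201153/153169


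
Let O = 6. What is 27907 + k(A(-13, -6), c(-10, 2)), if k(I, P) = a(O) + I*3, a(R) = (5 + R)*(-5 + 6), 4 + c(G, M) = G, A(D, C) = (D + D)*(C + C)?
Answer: 28854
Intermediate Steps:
A(D, C) = 4*C*D (A(D, C) = (2*D)*(2*C) = 4*C*D)
c(G, M) = -4 + G
a(R) = 5 + R (a(R) = (5 + R)*1 = 5 + R)
k(I, P) = 11 + 3*I (k(I, P) = (5 + 6) + I*3 = 11 + 3*I)
27907 + k(A(-13, -6), c(-10, 2)) = 27907 + (11 + 3*(4*(-6)*(-13))) = 27907 + (11 + 3*312) = 27907 + (11 + 936) = 27907 + 947 = 28854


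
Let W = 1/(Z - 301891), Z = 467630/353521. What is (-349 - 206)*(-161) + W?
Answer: 9536353452261734/106724340581 ≈ 89355.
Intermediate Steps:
Z = 467630/353521 (Z = 467630*(1/353521) = 467630/353521 ≈ 1.3228)
W = -353521/106724340581 (W = 1/(467630/353521 - 301891) = 1/(-106724340581/353521) = -353521/106724340581 ≈ -3.3125e-6)
(-349 - 206)*(-161) + W = (-349 - 206)*(-161) - 353521/106724340581 = -555*(-161) - 353521/106724340581 = 89355 - 353521/106724340581 = 9536353452261734/106724340581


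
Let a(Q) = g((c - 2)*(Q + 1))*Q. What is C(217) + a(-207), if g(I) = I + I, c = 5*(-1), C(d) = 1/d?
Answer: -129546395/217 ≈ -5.9699e+5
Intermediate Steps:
c = -5
g(I) = 2*I
a(Q) = Q*(-14 - 14*Q) (a(Q) = (2*((-5 - 2)*(Q + 1)))*Q = (2*(-7*(1 + Q)))*Q = (2*(-7 - 7*Q))*Q = (-14 - 14*Q)*Q = Q*(-14 - 14*Q))
C(217) + a(-207) = 1/217 - 14*(-207)*(1 - 207) = 1/217 - 14*(-207)*(-206) = 1/217 - 596988 = -129546395/217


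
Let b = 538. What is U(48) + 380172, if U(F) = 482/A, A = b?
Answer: 102266509/269 ≈ 3.8017e+5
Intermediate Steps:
A = 538
U(F) = 241/269 (U(F) = 482/538 = 482*(1/538) = 241/269)
U(48) + 380172 = 241/269 + 380172 = 102266509/269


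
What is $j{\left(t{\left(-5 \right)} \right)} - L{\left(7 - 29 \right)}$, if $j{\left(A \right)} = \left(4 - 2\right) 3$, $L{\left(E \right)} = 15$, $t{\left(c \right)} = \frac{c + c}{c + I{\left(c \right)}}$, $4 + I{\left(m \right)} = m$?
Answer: $-9$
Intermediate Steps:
$I{\left(m \right)} = -4 + m$
$t{\left(c \right)} = \frac{2 c}{-4 + 2 c}$ ($t{\left(c \right)} = \frac{c + c}{c + \left(-4 + c\right)} = \frac{2 c}{-4 + 2 c}$)
$j{\left(A \right)} = 6$ ($j{\left(A \right)} = 2 \cdot 3 = 6$)
$j{\left(t{\left(-5 \right)} \right)} - L{\left(7 - 29 \right)} = 6 - 15 = -9$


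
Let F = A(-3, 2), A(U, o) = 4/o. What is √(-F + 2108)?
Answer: 9*√26 ≈ 45.891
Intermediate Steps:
F = 2 (F = 4/2 = 4*(½) = 2)
√(-F + 2108) = √(-1*2 + 2108) = √(-2 + 2108) = √2106 = 9*√26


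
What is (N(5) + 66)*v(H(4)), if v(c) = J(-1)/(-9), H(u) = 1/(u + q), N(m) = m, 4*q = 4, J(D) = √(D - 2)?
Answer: -71*I*√3/9 ≈ -13.664*I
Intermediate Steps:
J(D) = √(-2 + D)
q = 1 (q = (¼)*4 = 1)
H(u) = 1/(1 + u) (H(u) = 1/(u + 1) = 1/(1 + u))
v(c) = -I*√3/9 (v(c) = √(-2 - 1)/(-9) = √(-3)*(-⅑) = (I*√3)*(-⅑) = -I*√3/9)
(N(5) + 66)*v(H(4)) = (5 + 66)*(-I*√3/9) = 71*(-I*√3/9) = -71*I*√3/9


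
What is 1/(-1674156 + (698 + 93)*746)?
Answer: -1/1084070 ≈ -9.2245e-7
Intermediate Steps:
1/(-1674156 + (698 + 93)*746) = 1/(-1674156 + 791*746) = 1/(-1674156 + 590086) = 1/(-1084070) = -1/1084070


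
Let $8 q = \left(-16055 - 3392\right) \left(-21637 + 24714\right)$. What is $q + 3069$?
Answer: $- \frac{59813867}{8} \approx -7.4767 \cdot 10^{6}$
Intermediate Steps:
$q = - \frac{59838419}{8}$ ($q = \frac{\left(-16055 - 3392\right) \left(-21637 + 24714\right)}{8} = \frac{\left(-19447\right) 3077}{8} = \frac{1}{8} \left(-59838419\right) = - \frac{59838419}{8} \approx -7.4798 \cdot 10^{6}$)
$q + 3069 = - \frac{59838419}{8} + 3069 = - \frac{59813867}{8}$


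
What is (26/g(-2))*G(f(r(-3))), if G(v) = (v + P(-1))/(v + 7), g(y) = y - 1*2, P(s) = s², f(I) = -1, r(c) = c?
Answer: 0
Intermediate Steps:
g(y) = -2 + y (g(y) = y - 2 = -2 + y)
G(v) = (1 + v)/(7 + v) (G(v) = (v + (-1)²)/(v + 7) = (v + 1)/(7 + v) = (1 + v)/(7 + v))
(26/g(-2))*G(f(r(-3))) = (26/(-2 - 2))*((1 - 1)/(7 - 1)) = (26/(-4))*(0/6) = (26*(-¼))*((⅙)*0) = -13/2*0 = 0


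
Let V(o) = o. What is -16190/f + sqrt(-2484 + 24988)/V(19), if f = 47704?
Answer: -8095/23852 + 2*sqrt(5626)/19 ≈ 7.5561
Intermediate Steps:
-16190/f + sqrt(-2484 + 24988)/V(19) = -16190/47704 + sqrt(-2484 + 24988)/19 = -16190*1/47704 + sqrt(22504)*(1/19) = -8095/23852 + (2*sqrt(5626))*(1/19) = -8095/23852 + 2*sqrt(5626)/19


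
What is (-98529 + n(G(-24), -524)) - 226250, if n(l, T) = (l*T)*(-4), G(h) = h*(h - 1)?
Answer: 932821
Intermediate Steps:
G(h) = h*(-1 + h)
n(l, T) = -4*T*l (n(l, T) = (T*l)*(-4) = -4*T*l)
(-98529 + n(G(-24), -524)) - 226250 = (-98529 - 4*(-524)*(-24*(-1 - 24))) - 226250 = (-98529 - 4*(-524)*(-24*(-25))) - 226250 = (-98529 - 4*(-524)*600) - 226250 = (-98529 + 1257600) - 226250 = 1159071 - 226250 = 932821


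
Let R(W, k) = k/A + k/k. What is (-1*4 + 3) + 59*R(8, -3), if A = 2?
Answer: -61/2 ≈ -30.500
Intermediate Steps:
R(W, k) = 1 + k/2 (R(W, k) = k/2 + k/k = k*(½) + 1 = k/2 + 1 = 1 + k/2)
(-1*4 + 3) + 59*R(8, -3) = (-1*4 + 3) + 59*(1 + (½)*(-3)) = (-4 + 3) + 59*(1 - 3/2) = -1 + 59*(-½) = -1 - 59/2 = -61/2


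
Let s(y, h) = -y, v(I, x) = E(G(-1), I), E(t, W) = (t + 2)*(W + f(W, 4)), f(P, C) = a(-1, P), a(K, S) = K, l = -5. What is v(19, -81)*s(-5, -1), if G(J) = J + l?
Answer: -360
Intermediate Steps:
f(P, C) = -1
G(J) = -5 + J (G(J) = J - 5 = -5 + J)
E(t, W) = (-1 + W)*(2 + t) (E(t, W) = (t + 2)*(W - 1) = (2 + t)*(-1 + W) = (-1 + W)*(2 + t))
v(I, x) = 4 - 4*I (v(I, x) = -2 - (-5 - 1) + 2*I + I*(-5 - 1) = -2 - 1*(-6) + 2*I + I*(-6) = -2 + 6 + 2*I - 6*I = 4 - 4*I)
v(19, -81)*s(-5, -1) = (4 - 4*19)*(-1*(-5)) = (4 - 76)*5 = -72*5 = -360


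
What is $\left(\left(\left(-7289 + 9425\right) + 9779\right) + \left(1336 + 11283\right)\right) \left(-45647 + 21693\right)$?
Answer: $-587687436$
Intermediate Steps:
$\left(\left(\left(-7289 + 9425\right) + 9779\right) + \left(1336 + 11283\right)\right) \left(-45647 + 21693\right) = \left(\left(2136 + 9779\right) + 12619\right) \left(-23954\right) = \left(11915 + 12619\right) \left(-23954\right) = 24534 \left(-23954\right) = -587687436$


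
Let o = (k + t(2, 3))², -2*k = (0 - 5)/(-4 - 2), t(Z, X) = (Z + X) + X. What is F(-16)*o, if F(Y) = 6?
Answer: 8281/24 ≈ 345.04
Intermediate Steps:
t(Z, X) = Z + 2*X (t(Z, X) = (X + Z) + X = Z + 2*X)
k = -5/12 (k = -(0 - 5)/(2*(-4 - 2)) = -(-5)/(2*(-6)) = -(-5)*(-1)/(2*6) = -½*⅚ = -5/12 ≈ -0.41667)
o = 8281/144 (o = (-5/12 + (2 + 2*3))² = (-5/12 + (2 + 6))² = (-5/12 + 8)² = (91/12)² = 8281/144 ≈ 57.507)
F(-16)*o = 6*(8281/144) = 8281/24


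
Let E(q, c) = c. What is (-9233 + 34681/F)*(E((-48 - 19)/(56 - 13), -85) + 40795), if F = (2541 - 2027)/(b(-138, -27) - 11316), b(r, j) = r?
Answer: -8182342307280/257 ≈ -3.1838e+10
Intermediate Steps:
F = -257/5727 (F = (2541 - 2027)/(-138 - 11316) = 514/(-11454) = 514*(-1/11454) = -257/5727 ≈ -0.044875)
(-9233 + 34681/F)*(E((-48 - 19)/(56 - 13), -85) + 40795) = (-9233 + 34681/(-257/5727))*(-85 + 40795) = (-9233 + 34681*(-5727/257))*40710 = (-9233 - 198618087/257)*40710 = -200990968/257*40710 = -8182342307280/257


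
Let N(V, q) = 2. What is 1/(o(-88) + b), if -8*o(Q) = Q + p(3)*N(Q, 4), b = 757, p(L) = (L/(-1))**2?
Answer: 4/3063 ≈ 0.0013059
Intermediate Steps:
p(L) = L**2 (p(L) = (L*(-1))**2 = (-L)**2 = L**2)
o(Q) = -9/4 - Q/8 (o(Q) = -(Q + 3**2*2)/8 = -(Q + 9*2)/8 = -(Q + 18)/8 = -(18 + Q)/8 = -9/4 - Q/8)
1/(o(-88) + b) = 1/((-9/4 - 1/8*(-88)) + 757) = 1/((-9/4 + 11) + 757) = 1/(35/4 + 757) = 1/(3063/4) = 4/3063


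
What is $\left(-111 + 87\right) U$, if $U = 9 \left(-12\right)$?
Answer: $2592$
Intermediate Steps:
$U = -108$
$\left(-111 + 87\right) U = \left(-111 + 87\right) \left(-108\right) = \left(-24\right) \left(-108\right) = 2592$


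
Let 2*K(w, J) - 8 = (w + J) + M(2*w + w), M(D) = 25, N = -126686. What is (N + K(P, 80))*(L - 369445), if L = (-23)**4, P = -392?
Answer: 11364072102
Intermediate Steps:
K(w, J) = 33/2 + J/2 + w/2 (K(w, J) = 4 + ((w + J) + 25)/2 = 4 + ((J + w) + 25)/2 = 4 + (25 + J + w)/2 = 4 + (25/2 + J/2 + w/2) = 33/2 + J/2 + w/2)
L = 279841
(N + K(P, 80))*(L - 369445) = (-126686 + (33/2 + (1/2)*80 + (1/2)*(-392)))*(279841 - 369445) = (-126686 + (33/2 + 40 - 196))*(-89604) = (-126686 - 279/2)*(-89604) = -253651/2*(-89604) = 11364072102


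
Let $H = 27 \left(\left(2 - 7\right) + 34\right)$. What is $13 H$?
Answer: $10179$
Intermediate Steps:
$H = 783$ ($H = 27 \left(-5 + 34\right) = 27 \cdot 29 = 783$)
$13 H = 13 \cdot 783 = 10179$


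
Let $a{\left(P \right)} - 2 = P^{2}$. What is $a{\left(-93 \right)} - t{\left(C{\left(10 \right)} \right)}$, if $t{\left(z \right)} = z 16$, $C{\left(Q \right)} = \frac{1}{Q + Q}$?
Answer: $\frac{43251}{5} \approx 8650.2$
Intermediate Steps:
$C{\left(Q \right)} = \frac{1}{2 Q}$
$a{\left(P \right)} = 2 + P^{2}$
$t{\left(z \right)} = 16 z$
$a{\left(-93 \right)} - t{\left(C{\left(10 \right)} \right)} = \left(2 + \left(-93\right)^{2}\right) - 16 \frac{1}{2 \cdot 10} = \left(2 + 8649\right) - 16 \cdot \frac{1}{2} \cdot \frac{1}{10} = 8651 - 16 \cdot \frac{1}{20} = 8651 - \frac{4}{5} = \frac{43251}{5}$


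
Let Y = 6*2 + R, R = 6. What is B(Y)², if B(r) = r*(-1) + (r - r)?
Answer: 324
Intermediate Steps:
Y = 18 (Y = 6*2 + 6 = 12 + 6 = 18)
B(r) = -r (B(r) = -r + 0 = -r)
B(Y)² = (-1*18)² = (-18)² = 324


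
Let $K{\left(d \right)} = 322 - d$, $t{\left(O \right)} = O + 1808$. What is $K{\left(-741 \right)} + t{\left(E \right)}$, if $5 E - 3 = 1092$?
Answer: $3090$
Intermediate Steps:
$E = 219$ ($E = \frac{3}{5} + \frac{1}{5} \cdot 1092 = \frac{3}{5} + \frac{1092}{5} = 219$)
$t{\left(O \right)} = 1808 + O$
$K{\left(-741 \right)} + t{\left(E \right)} = \left(322 - -741\right) + \left(1808 + 219\right) = \left(322 + 741\right) + 2027 = 1063 + 2027 = 3090$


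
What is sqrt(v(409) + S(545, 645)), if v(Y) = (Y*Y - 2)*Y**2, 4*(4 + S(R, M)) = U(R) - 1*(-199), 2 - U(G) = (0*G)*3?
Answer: sqrt(111930393781)/2 ≈ 1.6728e+5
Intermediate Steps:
U(G) = 2 (U(G) = 2 - 0*G*3 = 2 - 0*3 = 2 - 1*0 = 2 + 0 = 2)
S(R, M) = 185/4 (S(R, M) = -4 + (2 - 1*(-199))/4 = -4 + (2 + 199)/4 = -4 + (1/4)*201 = -4 + 201/4 = 185/4)
v(Y) = Y**2*(-2 + Y**2) (v(Y) = (Y**2 - 2)*Y**2 = (-2 + Y**2)*Y**2 = Y**2*(-2 + Y**2))
sqrt(v(409) + S(545, 645)) = sqrt(409**2*(-2 + 409**2) + 185/4) = sqrt(167281*(-2 + 167281) + 185/4) = sqrt(167281*167279 + 185/4) = sqrt(27982598399 + 185/4) = sqrt(111930393781/4) = sqrt(111930393781)/2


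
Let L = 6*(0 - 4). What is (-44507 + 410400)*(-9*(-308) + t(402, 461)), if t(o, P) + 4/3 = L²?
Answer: 3673565720/3 ≈ 1.2245e+9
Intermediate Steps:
L = -24 (L = 6*(-4) = -24)
t(o, P) = 1724/3 (t(o, P) = -4/3 + (-24)² = -4/3 + 576 = 1724/3)
(-44507 + 410400)*(-9*(-308) + t(402, 461)) = (-44507 + 410400)*(-9*(-308) + 1724/3) = 365893*(2772 + 1724/3) = 365893*(10040/3) = 3673565720/3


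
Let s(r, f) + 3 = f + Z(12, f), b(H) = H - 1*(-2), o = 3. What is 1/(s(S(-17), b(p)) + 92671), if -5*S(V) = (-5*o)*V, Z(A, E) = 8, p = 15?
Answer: 1/92693 ≈ 1.0788e-5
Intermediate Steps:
S(V) = 3*V (S(V) = -(-5*3)*V/5 = -(-3)*V = 3*V)
b(H) = 2 + H (b(H) = H + 2 = 2 + H)
s(r, f) = 5 + f (s(r, f) = -3 + (f + 8) = -3 + (8 + f) = 5 + f)
1/(s(S(-17), b(p)) + 92671) = 1/((5 + (2 + 15)) + 92671) = 1/((5 + 17) + 92671) = 1/(22 + 92671) = 1/92693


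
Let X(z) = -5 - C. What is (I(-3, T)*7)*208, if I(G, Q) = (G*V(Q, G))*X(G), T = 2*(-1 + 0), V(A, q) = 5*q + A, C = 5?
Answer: -742560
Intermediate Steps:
V(A, q) = A + 5*q
X(z) = -10 (X(z) = -5 - 1*5 = -5 - 5 = -10)
T = -2 (T = 2*(-1) = -2)
I(G, Q) = -10*G*(Q + 5*G) (I(G, Q) = (G*(Q + 5*G))*(-10) = -10*G*(Q + 5*G))
(I(-3, T)*7)*208 = (-10*(-3)*(-2 + 5*(-3))*7)*208 = (-10*(-3)*(-2 - 15)*7)*208 = (-10*(-3)*(-17)*7)*208 = -510*7*208 = -3570*208 = -742560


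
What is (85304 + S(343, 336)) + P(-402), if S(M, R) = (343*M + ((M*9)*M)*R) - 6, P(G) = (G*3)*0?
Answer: 355973523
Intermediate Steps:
P(G) = 0 (P(G) = (3*G)*0 = 0)
S(M, R) = -6 + 343*M + 9*R*M² (S(M, R) = (343*M + ((9*M)*M)*R) - 6 = (343*M + (9*M²)*R) - 6 = (343*M + 9*R*M²) - 6 = -6 + 343*M + 9*R*M²)
(85304 + S(343, 336)) + P(-402) = (85304 + (-6 + 343*343 + 9*336*343²)) + 0 = (85304 + (-6 + 117649 + 9*336*117649)) + 0 = (85304 + (-6 + 117649 + 355770576)) + 0 = (85304 + 355888219) + 0 = 355973523 + 0 = 355973523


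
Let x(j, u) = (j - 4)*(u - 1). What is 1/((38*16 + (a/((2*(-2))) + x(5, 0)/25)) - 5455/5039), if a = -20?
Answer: 125975/77081261 ≈ 0.0016343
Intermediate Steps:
x(j, u) = (-1 + u)*(-4 + j) (x(j, u) = (-4 + j)*(-1 + u) = (-1 + u)*(-4 + j))
1/((38*16 + (a/((2*(-2))) + x(5, 0)/25)) - 5455/5039) = 1/((38*16 + (-20/(2*(-2)) + (4 - 1*5 - 4*0 + 5*0)/25)) - 5455/5039) = 1/((608 + (-20/(-4) + (4 - 5 + 0 + 0)*(1/25))) - 5455*1/5039) = 1/((608 + (-20*(-1/4) - 1*1/25)) - 5455/5039) = 1/((608 + (5 - 1/25)) - 5455/5039) = 1/((608 + 124/25) - 5455/5039) = 1/(15324/25 - 5455/5039) = 1/(77081261/125975) = 125975/77081261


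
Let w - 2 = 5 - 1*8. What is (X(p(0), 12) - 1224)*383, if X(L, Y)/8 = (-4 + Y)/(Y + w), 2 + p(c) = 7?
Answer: -5132200/11 ≈ -4.6656e+5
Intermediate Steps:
p(c) = 5 (p(c) = -2 + 7 = 5)
w = -1 (w = 2 + (5 - 1*8) = 2 + (5 - 8) = 2 - 3 = -1)
X(L, Y) = 8*(-4 + Y)/(-1 + Y) (X(L, Y) = 8*((-4 + Y)/(Y - 1)) = 8*((-4 + Y)/(-1 + Y)) = 8*(-4 + Y)/(-1 + Y))
(X(p(0), 12) - 1224)*383 = (8*(-4 + 12)/(-1 + 12) - 1224)*383 = (8*8/11 - 1224)*383 = (8*(1/11)*8 - 1224)*383 = (64/11 - 1224)*383 = -13400/11*383 = -5132200/11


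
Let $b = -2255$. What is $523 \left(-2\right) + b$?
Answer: $-3301$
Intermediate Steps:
$523 \left(-2\right) + b = 523 \left(-2\right) - 2255 = -1046 - 2255 = -3301$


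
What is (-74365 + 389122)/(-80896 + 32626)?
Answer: -104919/16090 ≈ -6.5208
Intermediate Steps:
(-74365 + 389122)/(-80896 + 32626) = 314757/(-48270) = 314757*(-1/48270) = -104919/16090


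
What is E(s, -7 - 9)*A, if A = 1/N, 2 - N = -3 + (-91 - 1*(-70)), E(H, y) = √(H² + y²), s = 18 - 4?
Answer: √113/13 ≈ 0.81770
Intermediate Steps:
s = 14
N = 26 (N = 2 - (-3 + (-91 - 1*(-70))) = 2 - (-3 + (-91 + 70)) = 2 - (-3 - 21) = 2 - 1*(-24) = 2 + 24 = 26)
A = 1/26 ≈ 0.038462
E(s, -7 - 9)*A = √(14² + (-7 - 9)²)*(1/26) = √(196 + (-16)²)*(1/26) = √(196 + 256)*(1/26) = √452*(1/26) = (2*√113)*(1/26) = √113/13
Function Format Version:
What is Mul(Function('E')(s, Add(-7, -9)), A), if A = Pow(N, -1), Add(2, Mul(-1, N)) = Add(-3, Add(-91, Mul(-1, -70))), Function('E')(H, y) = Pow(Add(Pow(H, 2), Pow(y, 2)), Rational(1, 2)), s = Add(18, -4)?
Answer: Mul(Rational(1, 13), Pow(113, Rational(1, 2))) ≈ 0.81770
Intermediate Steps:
s = 14
N = 26 (N = Add(2, Mul(-1, Add(-3, Add(-91, Mul(-1, -70))))) = Add(2, Mul(-1, Add(-3, Add(-91, 70)))) = Add(2, Mul(-1, Add(-3, -21))) = Add(2, Mul(-1, -24)) = Add(2, 24) = 26)
A = Rational(1, 26) (A = Pow(26, -1) = Rational(1, 26) ≈ 0.038462)
Mul(Function('E')(s, Add(-7, -9)), A) = Mul(Pow(Add(Pow(14, 2), Pow(Add(-7, -9), 2)), Rational(1, 2)), Rational(1, 26)) = Mul(Pow(Add(196, Pow(-16, 2)), Rational(1, 2)), Rational(1, 26)) = Mul(Pow(Add(196, 256), Rational(1, 2)), Rational(1, 26)) = Mul(Pow(452, Rational(1, 2)), Rational(1, 26)) = Mul(Mul(2, Pow(113, Rational(1, 2))), Rational(1, 26)) = Mul(Rational(1, 13), Pow(113, Rational(1, 2)))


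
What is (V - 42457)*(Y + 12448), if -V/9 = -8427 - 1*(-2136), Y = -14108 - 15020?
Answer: -236222160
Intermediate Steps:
Y = -29128
V = 56619 (V = -9*(-8427 - 1*(-2136)) = -9*(-8427 + 2136) = -9*(-6291) = 56619)
(V - 42457)*(Y + 12448) = (56619 - 42457)*(-29128 + 12448) = 14162*(-16680) = -236222160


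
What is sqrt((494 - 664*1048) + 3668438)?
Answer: 6*sqrt(82585) ≈ 1724.3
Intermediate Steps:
sqrt((494 - 664*1048) + 3668438) = sqrt((494 - 695872) + 3668438) = sqrt(-695378 + 3668438) = sqrt(2973060) = 6*sqrt(82585)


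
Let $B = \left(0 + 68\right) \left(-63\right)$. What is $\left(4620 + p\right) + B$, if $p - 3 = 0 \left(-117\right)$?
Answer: $339$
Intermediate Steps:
$p = 3$ ($p = 3 + 0 \left(-117\right) = 3 + 0 = 3$)
$B = -4284$ ($B = 68 \left(-63\right) = -4284$)
$\left(4620 + p\right) + B = \left(4620 + 3\right) - 4284 = 4623 - 4284 = 339$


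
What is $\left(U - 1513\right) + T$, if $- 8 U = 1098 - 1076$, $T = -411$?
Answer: $- \frac{7707}{4} \approx -1926.8$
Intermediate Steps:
$U = - \frac{11}{4}$ ($U = - \frac{1098 - 1076}{8} = \left(- \frac{1}{8}\right) 22 = - \frac{11}{4} \approx -2.75$)
$\left(U - 1513\right) + T = \left(- \frac{11}{4} - 1513\right) - 411 = - \frac{6063}{4} - 411 = - \frac{7707}{4}$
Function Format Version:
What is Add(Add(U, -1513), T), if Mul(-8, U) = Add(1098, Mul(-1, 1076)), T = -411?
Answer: Rational(-7707, 4) ≈ -1926.8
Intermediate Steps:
U = Rational(-11, 4) (U = Mul(Rational(-1, 8), Add(1098, Mul(-1, 1076))) = Mul(Rational(-1, 8), Add(1098, -1076)) = Mul(Rational(-1, 8), 22) = Rational(-11, 4) ≈ -2.7500)
Add(Add(U, -1513), T) = Add(Add(Rational(-11, 4), -1513), -411) = Add(Rational(-6063, 4), -411) = Rational(-7707, 4)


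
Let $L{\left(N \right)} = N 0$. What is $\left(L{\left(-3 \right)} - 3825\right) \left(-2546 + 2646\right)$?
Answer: $-382500$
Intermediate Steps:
$L{\left(N \right)} = 0$
$\left(L{\left(-3 \right)} - 3825\right) \left(-2546 + 2646\right) = \left(0 - 3825\right) \left(-2546 + 2646\right) = \left(-3825\right) 100 = -382500$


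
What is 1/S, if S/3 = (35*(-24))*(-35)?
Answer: 1/88200 ≈ 1.1338e-5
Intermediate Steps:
S = 88200 (S = 3*((35*(-24))*(-35)) = 3*(-840*(-35)) = 3*29400 = 88200)
1/S = 1/88200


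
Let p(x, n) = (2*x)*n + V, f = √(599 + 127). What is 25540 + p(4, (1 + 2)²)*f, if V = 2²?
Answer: 25540 + 836*√6 ≈ 27588.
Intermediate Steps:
f = 11*√6 (f = √726 = 11*√6 ≈ 26.944)
V = 4
p(x, n) = 4 + 2*n*x (p(x, n) = (2*x)*n + 4 = 2*n*x + 4 = 4 + 2*n*x)
25540 + p(4, (1 + 2)²)*f = 25540 + (4 + 2*(1 + 2)²*4)*(11*√6) = 25540 + (4 + 2*3²*4)*(11*√6) = 25540 + (4 + 2*9*4)*(11*√6) = 25540 + (4 + 72)*(11*√6) = 25540 + 76*(11*√6) = 25540 + 836*√6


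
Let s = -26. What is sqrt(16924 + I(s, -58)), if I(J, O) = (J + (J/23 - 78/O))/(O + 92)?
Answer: sqrt(8703482421094)/22678 ≈ 130.09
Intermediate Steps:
I(J, O) = (-78/O + 24*J/23)/(92 + O) (I(J, O) = (J + (J*(1/23) - 78/O))/(92 + O) = (J + (J/23 - 78/O))/(92 + O) = (J + (-78/O + J/23))/(92 + O) = (-78/O + 24*J/23)/(92 + O))
sqrt(16924 + I(s, -58)) = sqrt(16924 + (6/23)*(-299 + 4*(-26)*(-58))/(-58*(92 - 58))) = sqrt(16924 + (6/23)*(-1/58)*(-299 + 6032)/34) = sqrt(16924 + (6/23)*(-1/58)*(1/34)*5733) = sqrt(16924 - 17199/22678) = sqrt(383785273/22678) = sqrt(8703482421094)/22678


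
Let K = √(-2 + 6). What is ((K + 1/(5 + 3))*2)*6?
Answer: 51/2 ≈ 25.500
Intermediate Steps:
K = 2 (K = √4 = 2)
((K + 1/(5 + 3))*2)*6 = ((2 + 1/(5 + 3))*2)*6 = ((2 + 1/8)*2)*6 = ((2 + ⅛)*2)*6 = ((17/8)*2)*6 = (17/4)*6 = 51/2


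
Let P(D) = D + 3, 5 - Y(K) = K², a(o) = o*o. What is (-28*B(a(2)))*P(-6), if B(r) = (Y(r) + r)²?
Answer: 4116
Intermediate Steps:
a(o) = o²
Y(K) = 5 - K²
P(D) = 3 + D
B(r) = (5 + r - r²)² (B(r) = ((5 - r²) + r)² = (5 + r - r²)²)
(-28*B(a(2)))*P(-6) = (-28*(5 + 2² - (2²)²)²)*(3 - 6) = -28*(5 + 4 - 1*4²)²*(-3) = -28*(5 + 4 - 1*16)²*(-3) = -28*(5 + 4 - 16)²*(-3) = -28*(-7)²*(-3) = -28*49*(-3) = -1372*(-3) = 4116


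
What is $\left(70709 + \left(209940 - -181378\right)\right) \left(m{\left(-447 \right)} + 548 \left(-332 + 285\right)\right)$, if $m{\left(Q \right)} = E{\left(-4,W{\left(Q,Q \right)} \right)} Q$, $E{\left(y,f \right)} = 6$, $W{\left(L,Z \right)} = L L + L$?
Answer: $-13139123826$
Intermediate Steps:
$W{\left(L,Z \right)} = L + L^{2}$ ($W{\left(L,Z \right)} = L^{2} + L = L + L^{2}$)
$m{\left(Q \right)} = 6 Q$
$\left(70709 + \left(209940 - -181378\right)\right) \left(m{\left(-447 \right)} + 548 \left(-332 + 285\right)\right) = \left(70709 + \left(209940 - -181378\right)\right) \left(6 \left(-447\right) + 548 \left(-332 + 285\right)\right) = \left(70709 + \left(209940 + 181378\right)\right) \left(-2682 + 548 \left(-47\right)\right) = \left(70709 + 391318\right) \left(-2682 - 25756\right) = 462027 \left(-28438\right) = -13139123826$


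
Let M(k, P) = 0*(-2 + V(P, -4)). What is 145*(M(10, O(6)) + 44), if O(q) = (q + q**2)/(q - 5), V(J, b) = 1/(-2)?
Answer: 6380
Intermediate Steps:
V(J, b) = -1/2
O(q) = (q + q**2)/(-5 + q)
M(k, P) = 0 (M(k, P) = 0*(-2 - 1/2) = 0*(-5/2) = 0)
145*(M(10, O(6)) + 44) = 145*(0 + 44) = 145*44 = 6380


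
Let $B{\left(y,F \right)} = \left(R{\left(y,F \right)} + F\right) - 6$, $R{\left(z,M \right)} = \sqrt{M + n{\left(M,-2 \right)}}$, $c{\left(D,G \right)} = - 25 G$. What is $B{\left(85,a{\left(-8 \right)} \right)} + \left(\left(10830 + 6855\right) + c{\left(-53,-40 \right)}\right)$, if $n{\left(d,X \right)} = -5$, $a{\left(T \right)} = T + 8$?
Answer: $18679 + i \sqrt{5} \approx 18679.0 + 2.2361 i$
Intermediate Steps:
$a{\left(T \right)} = 8 + T$
$R{\left(z,M \right)} = \sqrt{-5 + M}$ ($R{\left(z,M \right)} = \sqrt{M - 5} = \sqrt{-5 + M}$)
$B{\left(y,F \right)} = -6 + F + \sqrt{-5 + F}$ ($B{\left(y,F \right)} = \left(\sqrt{-5 + F} + F\right) - 6 = \left(F + \sqrt{-5 + F}\right) - 6 = -6 + F + \sqrt{-5 + F}$)
$B{\left(85,a{\left(-8 \right)} \right)} + \left(\left(10830 + 6855\right) + c{\left(-53,-40 \right)}\right) = \left(-6 + \left(8 - 8\right) + \sqrt{-5 + \left(8 - 8\right)}\right) + \left(\left(10830 + 6855\right) - -1000\right) = \left(-6 + 0 + \sqrt{-5 + 0}\right) + \left(17685 + 1000\right) = \left(-6 + 0 + \sqrt{-5}\right) + 18685 = \left(-6 + 0 + i \sqrt{5}\right) + 18685 = \left(-6 + i \sqrt{5}\right) + 18685 = 18679 + i \sqrt{5}$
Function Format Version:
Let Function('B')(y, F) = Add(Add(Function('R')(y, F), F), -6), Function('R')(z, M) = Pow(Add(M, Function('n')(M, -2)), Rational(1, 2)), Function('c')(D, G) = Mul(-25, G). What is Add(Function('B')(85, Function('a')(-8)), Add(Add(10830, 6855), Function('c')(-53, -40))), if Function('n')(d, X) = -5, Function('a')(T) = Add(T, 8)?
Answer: Add(18679, Mul(I, Pow(5, Rational(1, 2)))) ≈ Add(18679., Mul(2.2361, I))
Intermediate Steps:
Function('a')(T) = Add(8, T)
Function('R')(z, M) = Pow(Add(-5, M), Rational(1, 2)) (Function('R')(z, M) = Pow(Add(M, -5), Rational(1, 2)) = Pow(Add(-5, M), Rational(1, 2)))
Function('B')(y, F) = Add(-6, F, Pow(Add(-5, F), Rational(1, 2))) (Function('B')(y, F) = Add(Add(Pow(Add(-5, F), Rational(1, 2)), F), -6) = Add(Add(F, Pow(Add(-5, F), Rational(1, 2))), -6) = Add(-6, F, Pow(Add(-5, F), Rational(1, 2))))
Add(Function('B')(85, Function('a')(-8)), Add(Add(10830, 6855), Function('c')(-53, -40))) = Add(Add(-6, Add(8, -8), Pow(Add(-5, Add(8, -8)), Rational(1, 2))), Add(Add(10830, 6855), Mul(-25, -40))) = Add(Add(-6, 0, Pow(Add(-5, 0), Rational(1, 2))), Add(17685, 1000)) = Add(Add(-6, 0, Pow(-5, Rational(1, 2))), 18685) = Add(Add(-6, 0, Mul(I, Pow(5, Rational(1, 2)))), 18685) = Add(Add(-6, Mul(I, Pow(5, Rational(1, 2)))), 18685) = Add(18679, Mul(I, Pow(5, Rational(1, 2))))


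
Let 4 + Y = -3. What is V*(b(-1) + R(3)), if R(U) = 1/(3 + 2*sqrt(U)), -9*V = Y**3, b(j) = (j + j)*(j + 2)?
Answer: -343/3 + 686*sqrt(3)/27 ≈ -70.326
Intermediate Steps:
Y = -7 (Y = -4 - 3 = -7)
b(j) = 2*j*(2 + j) (b(j) = (2*j)*(2 + j) = 2*j*(2 + j))
V = 343/9 (V = -1/9*(-7)**3 = -1/9*(-343) = 343/9 ≈ 38.111)
V*(b(-1) + R(3)) = 343*(2*(-1)*(2 - 1) + 1/(3 + 2*sqrt(3)))/9 = 343*(2*(-1)*1 + 1/(3 + 2*sqrt(3)))/9 = 343*(-2 + 1/(3 + 2*sqrt(3)))/9 = -686/9 + 343/(9*(3 + 2*sqrt(3)))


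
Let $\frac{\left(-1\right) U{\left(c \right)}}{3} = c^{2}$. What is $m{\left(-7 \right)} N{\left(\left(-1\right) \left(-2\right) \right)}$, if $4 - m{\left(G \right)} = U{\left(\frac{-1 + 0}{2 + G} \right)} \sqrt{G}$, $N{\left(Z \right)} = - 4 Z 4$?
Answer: $-128 - \frac{96 i \sqrt{7}}{25} \approx -128.0 - 10.16 i$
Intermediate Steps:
$N{\left(Z \right)} = - 16 Z$
$U{\left(c \right)} = - 3 c^{2}$
$m{\left(G \right)} = 4 + \frac{3 \sqrt{G}}{\left(2 + G\right)^{2}}$ ($m{\left(G \right)} = 4 - - 3 \left(\frac{-1 + 0}{2 + G}\right)^{2} \sqrt{G} = 4 - - 3 \left(- \frac{1}{2 + G}\right)^{2} \sqrt{G} = 4 - - \frac{3}{\left(2 + G\right)^{2}} \sqrt{G} = 4 - - \frac{3 \sqrt{G}}{\left(2 + G\right)^{2}} = 4 + \frac{3 \sqrt{G}}{\left(2 + G\right)^{2}}$)
$m{\left(-7 \right)} N{\left(\left(-1\right) \left(-2\right) \right)} = \left(4 + \frac{3 \sqrt{-7}}{\left(2 - 7\right)^{2}}\right) \left(- 16 \left(\left(-1\right) \left(-2\right)\right)\right) = \left(4 + \frac{3 i \sqrt{7}}{25}\right) \left(\left(-16\right) 2\right) = \left(4 + 3 i \sqrt{7} \cdot \frac{1}{25}\right) \left(-32\right) = \left(4 + \frac{3 i \sqrt{7}}{25}\right) \left(-32\right) = -128 - \frac{96 i \sqrt{7}}{25}$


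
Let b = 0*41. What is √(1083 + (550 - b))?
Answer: √1633 ≈ 40.410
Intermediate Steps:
b = 0
√(1083 + (550 - b)) = √(1083 + (550 - 1*0)) = √(1083 + (550 + 0)) = √(1083 + 550) = √1633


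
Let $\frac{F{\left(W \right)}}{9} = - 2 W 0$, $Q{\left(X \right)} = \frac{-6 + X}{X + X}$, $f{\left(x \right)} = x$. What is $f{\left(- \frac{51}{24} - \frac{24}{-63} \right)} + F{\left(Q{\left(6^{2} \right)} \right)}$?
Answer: $- \frac{293}{168} \approx -1.744$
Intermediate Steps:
$Q{\left(X \right)} = \frac{-6 + X}{2 X}$
$F{\left(W \right)} = 0$ ($F{\left(W \right)} = 9 - 2 W 0 = 9 \cdot 0 = 0$)
$f{\left(- \frac{51}{24} - \frac{24}{-63} \right)} + F{\left(Q{\left(6^{2} \right)} \right)} = \left(- \frac{51}{24} - \frac{24}{-63}\right) + 0 = \left(\left(-51\right) \frac{1}{24} - - \frac{8}{21}\right) + 0 = \left(- \frac{17}{8} + \frac{8}{21}\right) + 0 = - \frac{293}{168} + 0 = - \frac{293}{168}$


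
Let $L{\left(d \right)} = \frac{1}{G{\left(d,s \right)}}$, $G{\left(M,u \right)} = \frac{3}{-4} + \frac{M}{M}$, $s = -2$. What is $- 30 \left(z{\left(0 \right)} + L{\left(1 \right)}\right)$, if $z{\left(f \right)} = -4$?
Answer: $0$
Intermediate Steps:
$G{\left(M,u \right)} = \frac{1}{4}$ ($G{\left(M,u \right)} = 3 \left(- \frac{1}{4}\right) + 1 = - \frac{3}{4} + 1 = \frac{1}{4}$)
$L{\left(d \right)} = 4$ ($L{\left(d \right)} = \frac{1}{\frac{1}{4}} = 4$)
$- 30 \left(z{\left(0 \right)} + L{\left(1 \right)}\right) = - 30 \left(-4 + 4\right) = \left(-30\right) 0 = 0$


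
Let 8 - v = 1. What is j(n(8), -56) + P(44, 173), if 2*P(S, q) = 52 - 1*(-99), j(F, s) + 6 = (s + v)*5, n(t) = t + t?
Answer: -351/2 ≈ -175.50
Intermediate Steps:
v = 7 (v = 8 - 1*1 = 8 - 1 = 7)
n(t) = 2*t
j(F, s) = 29 + 5*s (j(F, s) = -6 + (s + 7)*5 = -6 + (7 + s)*5 = -6 + (35 + 5*s) = 29 + 5*s)
P(S, q) = 151/2 (P(S, q) = (52 - 1*(-99))/2 = (52 + 99)/2 = (½)*151 = 151/2)
j(n(8), -56) + P(44, 173) = (29 + 5*(-56)) + 151/2 = (29 - 280) + 151/2 = -251 + 151/2 = -351/2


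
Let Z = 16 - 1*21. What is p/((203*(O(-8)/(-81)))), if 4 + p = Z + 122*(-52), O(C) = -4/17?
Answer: -8748081/812 ≈ -10774.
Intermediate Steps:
Z = -5 (Z = 16 - 21 = -5)
O(C) = -4/17 (O(C) = -4*1/17 = -4/17)
p = -6353 (p = -4 + (-5 + 122*(-52)) = -4 + (-5 - 6344) = -4 - 6349 = -6353)
p/((203*(O(-8)/(-81)))) = -6353/(203*(-4/17/(-81))) = -6353/(203*(-4/17*(-1/81))) = -6353/(203*(4/1377)) = -6353/812/1377 = -6353*1377/812 = -8748081/812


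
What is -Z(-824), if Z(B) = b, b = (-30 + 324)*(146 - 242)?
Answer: 28224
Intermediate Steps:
b = -28224 (b = 294*(-96) = -28224)
Z(B) = -28224
-Z(-824) = -1*(-28224) = 28224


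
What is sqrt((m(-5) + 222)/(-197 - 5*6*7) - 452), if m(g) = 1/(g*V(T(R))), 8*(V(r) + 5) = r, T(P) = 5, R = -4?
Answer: I*sqrt(91830557742)/14245 ≈ 21.273*I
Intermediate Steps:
V(r) = -5 + r/8
m(g) = -8/(35*g) (m(g) = 1/(g*(-5 + (1/8)*5)) = 1/(g*(-5 + 5/8)) = 1/(g*(-35/8)) = -8/35/g = -8/(35*g))
sqrt((m(-5) + 222)/(-197 - 5*6*7) - 452) = sqrt((-8/35/(-5) + 222)/(-197 - 5*6*7) - 452) = sqrt((-8/35*(-1/5) + 222)/(-197 - 30*7) - 452) = sqrt((8/175 + 222)/(-197 - 210) - 452) = sqrt((38858/175)/(-407) - 452) = sqrt((38858/175)*(-1/407) - 452) = sqrt(-38858/71225 - 452) = sqrt(-32232558/71225) = I*sqrt(91830557742)/14245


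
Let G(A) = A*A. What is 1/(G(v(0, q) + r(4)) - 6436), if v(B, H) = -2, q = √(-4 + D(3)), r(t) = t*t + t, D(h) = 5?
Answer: -1/6112 ≈ -0.00016361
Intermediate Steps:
r(t) = t + t² (r(t) = t² + t = t + t²)
q = 1 (q = √(-4 + 5) = √1 = 1)
G(A) = A²
1/(G(v(0, q) + r(4)) - 6436) = 1/((-2 + 4*(1 + 4))² - 6436) = 1/((-2 + 4*5)² - 6436) = 1/((-2 + 20)² - 6436) = 1/(18² - 6436) = 1/(324 - 6436) = 1/(-6112) = -1/6112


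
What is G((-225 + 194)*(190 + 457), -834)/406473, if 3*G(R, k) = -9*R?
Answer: 20057/135491 ≈ 0.14803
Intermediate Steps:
G(R, k) = -3*R (G(R, k) = (-9*R)/3 = -3*R)
G((-225 + 194)*(190 + 457), -834)/406473 = -3*(-225 + 194)*(190 + 457)/406473 = -(-93)*647*(1/406473) = -3*(-20057)*(1/406473) = 60171*(1/406473) = 20057/135491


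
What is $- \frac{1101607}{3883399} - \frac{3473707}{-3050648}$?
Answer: $\frac{779167315289}{911298722504} \approx 0.85501$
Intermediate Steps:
$- \frac{1101607}{3883399} - \frac{3473707}{-3050648} = \left(-1101607\right) \frac{1}{3883399} - - \frac{3473707}{3050648} = - \frac{84739}{298723} + \frac{3473707}{3050648} = \frac{779167315289}{911298722504}$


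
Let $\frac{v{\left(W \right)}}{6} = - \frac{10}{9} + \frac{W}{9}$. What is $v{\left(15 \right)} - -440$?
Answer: $\frac{1330}{3} \approx 443.33$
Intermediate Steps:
$v{\left(W \right)} = - \frac{20}{3} + \frac{2 W}{3}$ ($v{\left(W \right)} = 6 \left(- \frac{10}{9} + \frac{W}{9}\right) = - \frac{20}{3} + \frac{2 W}{3}$)
$v{\left(15 \right)} - -440 = \left(- \frac{20}{3} + \frac{2}{3} \cdot 15\right) - -440 = \left(- \frac{20}{3} + 10\right) + 440 = \frac{10}{3} + 440 = \frac{1330}{3}$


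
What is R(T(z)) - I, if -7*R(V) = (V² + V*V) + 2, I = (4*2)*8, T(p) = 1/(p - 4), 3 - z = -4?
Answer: -4052/63 ≈ -64.318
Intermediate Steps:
z = 7 (z = 3 - 1*(-4) = 3 + 4 = 7)
T(p) = 1/(-4 + p)
I = 64 (I = 8*8 = 64)
R(V) = -2/7 - 2*V²/7 (R(V) = -((V² + V*V) + 2)/7 = -((V² + V²) + 2)/7 = -(2*V² + 2)/7 = -(2 + 2*V²)/7 = -2/7 - 2*V²/7)
R(T(z)) - I = (-2/7 - 2/(7*(-4 + 7)²)) - 1*64 = (-2/7 - 2*(1/3)²/7) - 64 = (-2/7 - 2*(⅓)²/7) - 64 = (-2/7 - 2/7*⅑) - 64 = (-2/7 - 2/63) - 64 = -20/63 - 64 = -4052/63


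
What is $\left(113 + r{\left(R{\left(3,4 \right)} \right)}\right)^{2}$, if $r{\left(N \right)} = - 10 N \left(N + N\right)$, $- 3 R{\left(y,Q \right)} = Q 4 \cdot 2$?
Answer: $\frac{378808369}{81} \approx 4.6766 \cdot 10^{6}$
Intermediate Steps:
$R{\left(y,Q \right)} = - \frac{8 Q}{3}$ ($R{\left(y,Q \right)} = - \frac{Q 4 \cdot 2}{3} = - \frac{4 Q 2}{3} = - \frac{8 Q}{3}$)
$r{\left(N \right)} = - 20 N^{2}$ ($r{\left(N \right)} = - 10 N 2 N = - 20 N^{2}$)
$\left(113 + r{\left(R{\left(3,4 \right)} \right)}\right)^{2} = \left(113 - 20 \left(\left(- \frac{8}{3}\right) 4\right)^{2}\right)^{2} = \left(113 - 20 \left(- \frac{32}{3}\right)^{2}\right)^{2} = \left(113 - \frac{20480}{9}\right)^{2} = \left(- \frac{19463}{9}\right)^{2} = \frac{378808369}{81}$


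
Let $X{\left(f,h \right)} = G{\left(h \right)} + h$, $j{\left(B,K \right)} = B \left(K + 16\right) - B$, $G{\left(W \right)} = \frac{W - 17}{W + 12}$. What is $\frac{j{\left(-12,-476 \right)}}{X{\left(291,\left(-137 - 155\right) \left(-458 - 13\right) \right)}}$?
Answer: $\frac{760893408}{18916838923} \approx 0.040223$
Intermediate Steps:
$G{\left(W \right)} = \frac{-17 + W}{12 + W}$
$j{\left(B,K \right)} = - B + B \left(16 + K\right)$ ($j{\left(B,K \right)} = B \left(16 + K\right) - B = - B + B \left(16 + K\right)$)
$X{\left(f,h \right)} = h + \frac{-17 + h}{12 + h}$ ($X{\left(f,h \right)} = \frac{-17 + h}{12 + h} + h = h + \frac{-17 + h}{12 + h}$)
$\frac{j{\left(-12,-476 \right)}}{X{\left(291,\left(-137 - 155\right) \left(-458 - 13\right) \right)}} = \frac{\left(-12\right) \left(15 - 476\right)}{\frac{1}{12 + \left(-137 - 155\right) \left(-458 - 13\right)} \left(-17 + \left(-137 - 155\right) \left(-458 - 13\right) + \left(-137 - 155\right) \left(-458 - 13\right) \left(12 + \left(-137 - 155\right) \left(-458 - 13\right)\right)\right)} = \frac{\left(-12\right) \left(-461\right)}{\frac{1}{12 - -137532} \left(-17 - -137532 + \left(-292\right) \left(-471\right) \left(12 - -137532\right)\right)} = \frac{5532}{\frac{1}{12 + 137532} \left(-17 + 137532 + 137532 \left(12 + 137532\right)\right)} = \frac{5532}{\frac{1}{137544} \left(-17 + 137532 + 137532 \cdot 137544\right)} = \frac{5532}{\frac{1}{137544} \left(-17 + 137532 + 18916701408\right)} = \frac{5532}{\frac{1}{137544} \cdot 18916838923} = \frac{5532}{\frac{18916838923}{137544}} = 5532 \cdot \frac{137544}{18916838923} = \frac{760893408}{18916838923}$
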